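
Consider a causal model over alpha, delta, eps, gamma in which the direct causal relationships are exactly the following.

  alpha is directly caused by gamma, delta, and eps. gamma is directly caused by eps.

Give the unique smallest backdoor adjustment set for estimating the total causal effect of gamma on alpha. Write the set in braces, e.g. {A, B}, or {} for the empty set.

{eps}

Variables eligible for adjustment (non-descendants of gamma, excluding gamma and alpha): {delta, eps}.
Backdoor paths from gamma to alpha:
  P1: gamma <- eps -> alpha
The empty set is not sufficient: P1 (gamma <- eps -> alpha) has no collider blocking it and no conditioned non-collider, so it is open.
Try {eps}:
  P1: blocked at fork node eps ∈ conditioning set.
{eps} contains no descendant of gamma and blocks every backdoor path.
No other singleton works — e.g. {delta} leaves P1 open — so {eps} is the unique smallest valid adjustment set.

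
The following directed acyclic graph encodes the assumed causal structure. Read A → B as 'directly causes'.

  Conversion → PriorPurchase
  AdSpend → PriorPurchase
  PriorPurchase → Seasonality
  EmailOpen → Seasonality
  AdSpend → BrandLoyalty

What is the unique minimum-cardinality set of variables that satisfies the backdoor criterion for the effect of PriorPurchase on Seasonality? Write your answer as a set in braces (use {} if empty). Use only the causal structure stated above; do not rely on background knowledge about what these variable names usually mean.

{}

Variables eligible for adjustment (non-descendants of PriorPurchase, excluding PriorPurchase and Seasonality): {AdSpend, BrandLoyalty, Conversion, EmailOpen}.
Backdoor paths from PriorPurchase to Seasonality:
  (none)
With no backdoor paths the empty set already satisfies the criterion, and it is trivially minimal.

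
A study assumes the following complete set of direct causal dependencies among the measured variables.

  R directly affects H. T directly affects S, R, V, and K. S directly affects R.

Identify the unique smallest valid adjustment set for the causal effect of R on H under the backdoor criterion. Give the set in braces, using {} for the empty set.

{}

Variables eligible for adjustment (non-descendants of R, excluding R and H): {K, S, T, V}.
Backdoor paths from R to H:
  (none)
With no backdoor paths the empty set already satisfies the criterion, and it is trivially minimal.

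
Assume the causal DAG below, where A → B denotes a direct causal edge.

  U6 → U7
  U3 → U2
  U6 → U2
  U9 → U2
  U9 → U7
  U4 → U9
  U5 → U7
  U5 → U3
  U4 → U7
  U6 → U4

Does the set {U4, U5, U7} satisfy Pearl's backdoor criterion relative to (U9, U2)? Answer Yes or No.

No

Backdoor paths from U9 to U2 (paths whose first edge points into U9):
  P1: U9 <- U4 <- U6 -> U2
  P2: U9 <- U4 <- U6 -> U7 <- U5 -> U3 -> U2
  P3: U9 <- U4 -> U7 <- U5 -> U3 -> U2
  P4: U9 <- U4 -> U7 <- U6 -> U2
Condition 1 (no descendant of U9 in the set): FAILS — U7 is a descendant of U9.
Condition 2 (every backdoor path blocked by {U4, U5, U7}):
  P1: blocked at chain node U4 ∈ conditioning set.
  P2: blocked at chain node U4 ∈ conditioning set.
  P3: blocked at fork node U4 ∈ conditioning set.
  P4: blocked at fork node U4 ∈ conditioning set.
{U4, U5, U7} does not satisfy the backdoor criterion.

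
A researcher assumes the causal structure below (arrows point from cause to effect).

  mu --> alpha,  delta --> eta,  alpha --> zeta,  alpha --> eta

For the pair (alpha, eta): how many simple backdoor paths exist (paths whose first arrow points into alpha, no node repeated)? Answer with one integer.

A backdoor path from alpha to eta is any simple undirected path whose first edge points into alpha (i.e. leaves alpha via a parent).
Parents of alpha: {mu}.
No simple path from any parent of alpha reaches eta without revisiting alpha, so there are no backdoor paths.

0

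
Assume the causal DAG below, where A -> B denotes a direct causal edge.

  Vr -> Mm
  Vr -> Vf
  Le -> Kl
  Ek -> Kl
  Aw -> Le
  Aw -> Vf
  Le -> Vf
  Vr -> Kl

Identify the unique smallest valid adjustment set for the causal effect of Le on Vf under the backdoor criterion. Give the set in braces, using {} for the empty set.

{Aw}

Variables eligible for adjustment (non-descendants of Le, excluding Le and Vf): {Aw, Ek, Mm, Vr}.
Backdoor paths from Le to Vf:
  P1: Le <- Aw -> Vf
The empty set is not sufficient: P1 (Le <- Aw -> Vf) has no collider blocking it and no conditioned non-collider, so it is open.
Try {Aw}:
  P1: blocked at fork node Aw ∈ conditioning set.
{Aw} contains no descendant of Le and blocks every backdoor path.
No other singleton works — e.g. {Ek} leaves P1 open — so {Aw} is the unique smallest valid adjustment set.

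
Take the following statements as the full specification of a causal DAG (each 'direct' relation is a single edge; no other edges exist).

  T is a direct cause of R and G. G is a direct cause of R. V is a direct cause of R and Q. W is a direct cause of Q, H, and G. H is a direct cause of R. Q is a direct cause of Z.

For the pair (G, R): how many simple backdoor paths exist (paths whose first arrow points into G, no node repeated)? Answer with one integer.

A backdoor path from G to R is any simple undirected path whose first edge points into G (i.e. leaves G via a parent).
Parents of G: {T, W}.
Enumerating:
  P1: G <- W -> Q <- V -> R
  P2: G <- W -> H -> R
  P3: G <- T -> R
That exhausts the simple backdoor paths. Count: 3.

3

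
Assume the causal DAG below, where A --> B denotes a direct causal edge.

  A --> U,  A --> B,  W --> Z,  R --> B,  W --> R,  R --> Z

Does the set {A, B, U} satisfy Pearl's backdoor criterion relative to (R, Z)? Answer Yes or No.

No

Backdoor paths from R to Z (paths whose first edge points into R):
  P1: R <- W -> Z
Condition 1 (no descendant of R in the set): FAILS — B is a descendant of R.
Condition 2 (every backdoor path blocked by {A, B, U}):
  P1: open — no interior node is in the conditioning set.
{A, B, U} does not satisfy the backdoor criterion.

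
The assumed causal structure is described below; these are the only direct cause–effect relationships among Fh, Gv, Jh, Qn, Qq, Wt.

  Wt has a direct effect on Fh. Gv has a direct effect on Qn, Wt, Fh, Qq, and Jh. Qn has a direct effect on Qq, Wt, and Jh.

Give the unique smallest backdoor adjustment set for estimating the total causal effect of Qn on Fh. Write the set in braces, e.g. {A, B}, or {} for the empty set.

{Gv}

Variables eligible for adjustment (non-descendants of Qn, excluding Qn and Fh): {Gv}.
Backdoor paths from Qn to Fh:
  P1: Qn <- Gv -> Wt -> Fh
  P2: Qn <- Gv -> Fh
The empty set is not sufficient: P1 (Qn <- Gv -> Wt -> Fh) has no collider blocking it and no conditioned non-collider, so it is open.
Try {Gv}:
  P1: blocked at fork node Gv ∈ conditioning set.
  P2: blocked at fork node Gv ∈ conditioning set.
{Gv} contains no descendant of Qn and blocks every backdoor path.
{Gv} is the unique smallest valid adjustment set.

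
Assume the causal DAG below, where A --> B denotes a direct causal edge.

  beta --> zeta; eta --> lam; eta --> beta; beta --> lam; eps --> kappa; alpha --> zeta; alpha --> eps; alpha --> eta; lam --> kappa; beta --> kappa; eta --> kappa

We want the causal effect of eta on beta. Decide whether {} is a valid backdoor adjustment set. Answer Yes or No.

Yes

Backdoor paths from eta to beta (paths whose first edge points into eta):
  P1: eta <- alpha -> eps -> kappa <- beta
  P2: eta <- alpha -> eps -> kappa <- lam <- beta
  P3: eta <- alpha -> zeta <- beta
Condition 1 (no descendant of eta in the set): holds — descendants of eta are {beta, kappa, lam, zeta}; none are in {}.
Condition 2 (every backdoor path blocked by {}):
  P1: blocked at collider kappa (neither it nor any descendant is in the conditioning set).
  P2: blocked at collider kappa (neither it nor any descendant is in the conditioning set).
  P3: blocked at collider zeta (neither it nor any descendant is in the conditioning set).
{} satisfies the backdoor criterion.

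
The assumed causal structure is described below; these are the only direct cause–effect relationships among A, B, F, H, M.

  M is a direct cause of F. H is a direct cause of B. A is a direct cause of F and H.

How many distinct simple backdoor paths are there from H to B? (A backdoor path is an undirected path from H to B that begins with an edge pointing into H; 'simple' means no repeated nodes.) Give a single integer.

A backdoor path from H to B is any simple undirected path whose first edge points into H (i.e. leaves H via a parent).
Parents of H: {A}.
No simple path from any parent of H reaches B without revisiting H, so there are no backdoor paths.

0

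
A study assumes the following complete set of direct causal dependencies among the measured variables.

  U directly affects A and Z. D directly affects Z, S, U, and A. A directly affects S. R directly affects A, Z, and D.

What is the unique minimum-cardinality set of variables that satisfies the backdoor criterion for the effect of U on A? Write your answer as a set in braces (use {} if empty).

Variables eligible for adjustment (non-descendants of U, excluding U and A): {D, R}.
Backdoor paths from U to A:
  P1: U <- D <- R -> A
  P2: U <- D -> A
  P3: U <- D -> Z <- R -> A
  P4: U <- D -> S <- A
The empty set is not sufficient: P1 (U <- D <- R -> A) has no collider blocking it and no conditioned non-collider, so it is open.
Try {D}:
  P1: blocked at chain node D ∈ conditioning set.
  P2: blocked at fork node D ∈ conditioning set.
  P3: blocked at fork node D ∈ conditioning set.
  P4: blocked at fork node D ∈ conditioning set.
{D} contains no descendant of U and blocks every backdoor path.
No other singleton works — e.g. {R} leaves P2 open — so {D} is the unique smallest valid adjustment set.

{D}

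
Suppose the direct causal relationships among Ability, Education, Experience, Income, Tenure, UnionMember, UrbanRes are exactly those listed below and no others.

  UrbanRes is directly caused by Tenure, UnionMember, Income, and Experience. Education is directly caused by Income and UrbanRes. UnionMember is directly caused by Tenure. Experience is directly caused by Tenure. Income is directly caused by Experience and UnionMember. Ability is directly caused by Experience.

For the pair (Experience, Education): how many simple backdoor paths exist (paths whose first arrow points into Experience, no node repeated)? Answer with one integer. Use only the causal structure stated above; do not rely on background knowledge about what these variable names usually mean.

7

A backdoor path from Experience to Education is any simple undirected path whose first edge points into Experience (i.e. leaves Experience via a parent).
Parents of Experience: {Tenure}.
Enumerating:
  P1: Experience <- Tenure -> UnionMember -> Income -> UrbanRes -> Education
  P2: Experience <- Tenure -> UnionMember -> Income -> Education
  P3: Experience <- Tenure -> UnionMember -> UrbanRes <- Income -> Education
  P4: Experience <- Tenure -> UnionMember -> UrbanRes -> Education
  P5: Experience <- Tenure -> UrbanRes <- UnionMember -> Income -> Education
  P6: Experience <- Tenure -> UrbanRes <- Income -> Education
  P7: Experience <- Tenure -> UrbanRes -> Education
That exhausts the simple backdoor paths. Count: 7.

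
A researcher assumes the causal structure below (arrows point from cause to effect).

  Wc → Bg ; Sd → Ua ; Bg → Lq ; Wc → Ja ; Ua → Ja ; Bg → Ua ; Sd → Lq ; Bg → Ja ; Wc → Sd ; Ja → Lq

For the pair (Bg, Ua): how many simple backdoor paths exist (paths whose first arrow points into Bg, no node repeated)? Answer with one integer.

A backdoor path from Bg to Ua is any simple undirected path whose first edge points into Bg (i.e. leaves Bg via a parent).
Parents of Bg: {Wc}.
Enumerating:
  P1: Bg <- Wc -> Sd -> Ua
  P2: Bg <- Wc -> Sd -> Lq <- Ja <- Ua
  P3: Bg <- Wc -> Ja <- Ua
  P4: Bg <- Wc -> Ja -> Lq <- Sd -> Ua
That exhausts the simple backdoor paths. Count: 4.

4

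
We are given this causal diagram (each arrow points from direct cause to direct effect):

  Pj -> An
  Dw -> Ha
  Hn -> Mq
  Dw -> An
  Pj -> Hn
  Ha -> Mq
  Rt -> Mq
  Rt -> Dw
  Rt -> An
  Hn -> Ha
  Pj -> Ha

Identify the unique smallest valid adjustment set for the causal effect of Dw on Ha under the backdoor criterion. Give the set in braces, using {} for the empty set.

{}

Variables eligible for adjustment (non-descendants of Dw, excluding Dw and Ha): {Hn, Pj, Rt}.
Backdoor paths from Dw to Ha:
  P1: Dw <- Rt -> An <- Pj -> Hn -> Ha
  P2: Dw <- Rt -> An <- Pj -> Hn -> Mq <- Ha
  P3: Dw <- Rt -> An <- Pj -> Ha
  P4: Dw <- Rt -> Mq <- Hn <- Pj -> Ha
  P5: Dw <- Rt -> Mq <- Hn -> Ha
  P6: Dw <- Rt -> Mq <- Ha
Each backdoor path contains an unconditioned collider, so every path is already blocked with the empty conditioning set:
  P1: blocked at collider An (neither it nor any descendant is in the conditioning set).
  P2: blocked at collider An (neither it nor any descendant is in the conditioning set).
  P3: blocked at collider An (neither it nor any descendant is in the conditioning set).
  P4: blocked at collider Mq (neither it nor any descendant is in the conditioning set).
  P5: blocked at collider Mq (neither it nor any descendant is in the conditioning set).
  P6: blocked at collider Mq (neither it nor any descendant is in the conditioning set).
The empty set is therefore the unique smallest valid set.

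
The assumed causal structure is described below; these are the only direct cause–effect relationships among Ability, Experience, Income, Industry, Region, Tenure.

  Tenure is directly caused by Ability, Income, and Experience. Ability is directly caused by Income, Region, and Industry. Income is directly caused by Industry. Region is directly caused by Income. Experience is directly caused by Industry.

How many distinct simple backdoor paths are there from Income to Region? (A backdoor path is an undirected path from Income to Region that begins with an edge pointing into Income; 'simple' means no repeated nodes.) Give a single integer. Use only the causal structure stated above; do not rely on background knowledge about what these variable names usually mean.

2

A backdoor path from Income to Region is any simple undirected path whose first edge points into Income (i.e. leaves Income via a parent).
Parents of Income: {Industry}.
Enumerating:
  P1: Income <- Industry -> Experience -> Tenure <- Ability <- Region
  P2: Income <- Industry -> Ability <- Region
That exhausts the simple backdoor paths. Count: 2.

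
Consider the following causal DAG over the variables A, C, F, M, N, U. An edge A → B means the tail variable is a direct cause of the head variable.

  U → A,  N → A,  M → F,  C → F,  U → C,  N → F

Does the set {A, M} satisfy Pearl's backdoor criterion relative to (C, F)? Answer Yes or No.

Backdoor paths from C to F (paths whose first edge points into C):
  P1: C <- U -> A <- N -> F
Condition 1 (no descendant of C in the set): holds — descendants of C are {F}; none are in {A, M}.
Condition 2 (every backdoor path blocked by {A, M}):
  P1: open — collider(s) A are conditioned on (or have a conditioned descendant) and no non-collider on the path is in the set.
{A, M} does not satisfy the backdoor criterion.

No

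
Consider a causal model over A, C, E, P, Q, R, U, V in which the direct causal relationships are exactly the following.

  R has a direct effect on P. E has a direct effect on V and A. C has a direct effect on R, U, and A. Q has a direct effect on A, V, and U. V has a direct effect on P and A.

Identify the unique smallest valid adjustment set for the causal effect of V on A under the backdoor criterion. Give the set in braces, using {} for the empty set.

{E, Q}

Variables eligible for adjustment (non-descendants of V, excluding V and A): {C, E, Q, R, U}.
Backdoor paths from V to A:
  P1: V <- E -> A
  P2: V <- Q -> U <- C -> A
  P3: V <- Q -> A
The empty set is not sufficient: P1 (V <- E -> A) has no collider blocking it and no conditioned non-collider, so it is open.
Try {E, Q}:
  P1: blocked at fork node E ∈ conditioning set.
  P2: blocked at fork node Q ∈ conditioning set.
  P3: blocked at fork node Q ∈ conditioning set.
{E, Q} contains no descendant of V and blocks every backdoor path.
Every element of {E, Q} is needed (dropping E leaves P1 open; dropping Q leaves P3 open), so no proper subset is valid.
Among all size-2 subsets of the eligible variables, only {E, Q} blocks every backdoor path, so it is the unique smallest valid adjustment set.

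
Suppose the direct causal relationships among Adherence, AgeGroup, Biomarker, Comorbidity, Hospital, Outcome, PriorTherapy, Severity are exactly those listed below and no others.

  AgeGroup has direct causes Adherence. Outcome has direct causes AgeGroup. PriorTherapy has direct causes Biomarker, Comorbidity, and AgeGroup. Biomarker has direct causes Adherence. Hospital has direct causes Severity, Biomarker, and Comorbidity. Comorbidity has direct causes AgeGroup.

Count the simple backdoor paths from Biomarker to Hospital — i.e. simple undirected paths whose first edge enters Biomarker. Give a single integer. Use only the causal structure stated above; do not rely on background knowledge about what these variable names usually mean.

2

A backdoor path from Biomarker to Hospital is any simple undirected path whose first edge points into Biomarker (i.e. leaves Biomarker via a parent).
Parents of Biomarker: {Adherence}.
Enumerating:
  P1: Biomarker <- Adherence -> AgeGroup -> Comorbidity -> Hospital
  P2: Biomarker <- Adherence -> AgeGroup -> PriorTherapy <- Comorbidity -> Hospital
That exhausts the simple backdoor paths. Count: 2.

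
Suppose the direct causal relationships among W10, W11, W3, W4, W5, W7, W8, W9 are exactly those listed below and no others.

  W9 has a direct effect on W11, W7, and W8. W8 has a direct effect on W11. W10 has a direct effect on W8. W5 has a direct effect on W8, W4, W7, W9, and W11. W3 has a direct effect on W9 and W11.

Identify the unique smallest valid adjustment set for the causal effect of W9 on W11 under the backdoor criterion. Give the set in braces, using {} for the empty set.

{W3, W5}

Variables eligible for adjustment (non-descendants of W9, excluding W9 and W11): {W10, W3, W4, W5}.
Backdoor paths from W9 to W11:
  P1: W9 <- W5 -> W8 -> W11
  P2: W9 <- W5 -> W11
  P3: W9 <- W3 -> W11
The empty set is not sufficient: P1 (W9 <- W5 -> W8 -> W11) has no collider blocking it and no conditioned non-collider, so it is open.
Try {W3, W5}:
  P1: blocked at fork node W5 ∈ conditioning set.
  P2: blocked at fork node W5 ∈ conditioning set.
  P3: blocked at fork node W3 ∈ conditioning set.
{W3, W5} contains no descendant of W9 and blocks every backdoor path.
Every element of {W3, W5} is needed (dropping W3 leaves P3 open; dropping W5 leaves P1 open), so no proper subset is valid.
Among all size-2 subsets of the eligible variables, only {W3, W5} blocks every backdoor path, so it is the unique smallest valid adjustment set.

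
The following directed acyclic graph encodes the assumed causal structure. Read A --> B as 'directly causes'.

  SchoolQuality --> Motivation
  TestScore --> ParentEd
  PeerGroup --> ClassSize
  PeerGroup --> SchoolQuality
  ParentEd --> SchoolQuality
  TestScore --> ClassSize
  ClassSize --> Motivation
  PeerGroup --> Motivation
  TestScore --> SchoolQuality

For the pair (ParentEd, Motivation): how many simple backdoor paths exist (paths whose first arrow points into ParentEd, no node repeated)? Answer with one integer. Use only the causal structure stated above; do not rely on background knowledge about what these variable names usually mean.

6

A backdoor path from ParentEd to Motivation is any simple undirected path whose first edge points into ParentEd (i.e. leaves ParentEd via a parent).
Parents of ParentEd: {TestScore}.
Enumerating:
  P1: ParentEd <- TestScore -> ClassSize <- PeerGroup -> SchoolQuality -> Motivation
  P2: ParentEd <- TestScore -> ClassSize <- PeerGroup -> Motivation
  P3: ParentEd <- TestScore -> ClassSize -> Motivation
  P4: ParentEd <- TestScore -> SchoolQuality <- PeerGroup -> ClassSize -> Motivation
  P5: ParentEd <- TestScore -> SchoolQuality <- PeerGroup -> Motivation
  P6: ParentEd <- TestScore -> SchoolQuality -> Motivation
That exhausts the simple backdoor paths. Count: 6.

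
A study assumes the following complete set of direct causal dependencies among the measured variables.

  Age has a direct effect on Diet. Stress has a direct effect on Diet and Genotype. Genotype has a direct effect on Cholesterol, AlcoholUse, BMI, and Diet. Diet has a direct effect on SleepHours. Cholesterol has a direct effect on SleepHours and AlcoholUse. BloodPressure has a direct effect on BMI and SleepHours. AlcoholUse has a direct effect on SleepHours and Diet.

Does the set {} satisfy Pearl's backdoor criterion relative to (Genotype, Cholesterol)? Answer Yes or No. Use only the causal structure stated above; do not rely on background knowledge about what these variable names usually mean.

Yes

Backdoor paths from Genotype to Cholesterol (paths whose first edge points into Genotype):
  P1: Genotype <- Stress -> Diet <- AlcoholUse <- Cholesterol
  P2: Genotype <- Stress -> Diet <- AlcoholUse -> SleepHours <- Cholesterol
  P3: Genotype <- Stress -> Diet -> SleepHours <- Cholesterol
  P4: Genotype <- Stress -> Diet -> SleepHours <- AlcoholUse <- Cholesterol
Condition 1 (no descendant of Genotype in the set): holds — descendants of Genotype are {AlcoholUse, BMI, Cholesterol, Diet, SleepHours}; none are in {}.
Condition 2 (every backdoor path blocked by {}):
  P1: blocked at collider Diet (neither it nor any descendant is in the conditioning set).
  P2: blocked at collider Diet (neither it nor any descendant is in the conditioning set).
  P3: blocked at collider SleepHours (neither it nor any descendant is in the conditioning set).
  P4: blocked at collider SleepHours (neither it nor any descendant is in the conditioning set).
{} satisfies the backdoor criterion.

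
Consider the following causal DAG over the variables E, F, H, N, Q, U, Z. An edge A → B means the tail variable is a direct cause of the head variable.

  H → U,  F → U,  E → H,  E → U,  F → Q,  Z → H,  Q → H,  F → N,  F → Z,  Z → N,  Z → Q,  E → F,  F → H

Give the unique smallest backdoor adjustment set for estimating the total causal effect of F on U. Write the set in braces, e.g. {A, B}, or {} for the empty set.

{E}

Variables eligible for adjustment (non-descendants of F, excluding F and U): {E}.
Backdoor paths from F to U:
  P1: F <- E -> H -> U
  P2: F <- E -> U
The empty set is not sufficient: P1 (F <- E -> H -> U) has no collider blocking it and no conditioned non-collider, so it is open.
Try {E}:
  P1: blocked at fork node E ∈ conditioning set.
  P2: blocked at fork node E ∈ conditioning set.
{E} contains no descendant of F and blocks every backdoor path.
{E} is the unique smallest valid adjustment set.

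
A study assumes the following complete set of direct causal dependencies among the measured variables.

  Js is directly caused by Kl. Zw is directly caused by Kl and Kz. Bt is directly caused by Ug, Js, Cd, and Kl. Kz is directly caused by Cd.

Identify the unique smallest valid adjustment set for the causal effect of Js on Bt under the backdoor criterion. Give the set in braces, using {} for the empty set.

{Kl}

Variables eligible for adjustment (non-descendants of Js, excluding Js and Bt): {Cd, Kl, Kz, Ug, Zw}.
Backdoor paths from Js to Bt:
  P1: Js <- Kl -> Bt
  P2: Js <- Kl -> Zw <- Kz <- Cd -> Bt
The empty set is not sufficient: P1 (Js <- Kl -> Bt) has no collider blocking it and no conditioned non-collider, so it is open.
Try {Kl}:
  P1: blocked at fork node Kl ∈ conditioning set.
  P2: blocked at fork node Kl ∈ conditioning set.
{Kl} contains no descendant of Js and blocks every backdoor path.
No other singleton works — e.g. {Ug} leaves P1 open — so {Kl} is the unique smallest valid adjustment set.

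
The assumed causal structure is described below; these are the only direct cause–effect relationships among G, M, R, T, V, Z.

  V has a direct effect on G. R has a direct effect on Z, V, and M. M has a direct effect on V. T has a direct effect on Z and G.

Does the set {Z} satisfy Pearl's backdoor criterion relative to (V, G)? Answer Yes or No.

Backdoor paths from V to G (paths whose first edge points into V):
  P1: V <- R -> Z <- T -> G
  P2: V <- M <- R -> Z <- T -> G
Condition 1 (no descendant of V in the set): holds — descendants of V are {G}; none are in {Z}.
Condition 2 (every backdoor path blocked by {Z}):
  P1: open — collider(s) Z are conditioned on (or have a conditioned descendant) and no non-collider on the path is in the set.
  P2: open — collider(s) Z are conditioned on (or have a conditioned descendant) and no non-collider on the path is in the set.
{Z} does not satisfy the backdoor criterion.

No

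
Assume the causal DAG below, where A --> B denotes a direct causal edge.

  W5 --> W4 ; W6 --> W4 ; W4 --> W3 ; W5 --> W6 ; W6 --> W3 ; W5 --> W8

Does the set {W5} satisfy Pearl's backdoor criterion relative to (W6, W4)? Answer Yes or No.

Backdoor paths from W6 to W4 (paths whose first edge points into W6):
  P1: W6 <- W5 -> W4
Condition 1 (no descendant of W6 in the set): holds — descendants of W6 are {W3, W4}; none are in {W5}.
Condition 2 (every backdoor path blocked by {W5}):
  P1: blocked at fork node W5 ∈ conditioning set.
{W5} satisfies the backdoor criterion.

Yes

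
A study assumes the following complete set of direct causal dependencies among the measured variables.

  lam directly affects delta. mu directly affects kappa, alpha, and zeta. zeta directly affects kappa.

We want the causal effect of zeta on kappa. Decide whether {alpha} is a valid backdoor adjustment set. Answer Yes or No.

No

Backdoor paths from zeta to kappa (paths whose first edge points into zeta):
  P1: zeta <- mu -> kappa
Condition 1 (no descendant of zeta in the set): holds — descendants of zeta are {kappa}; none are in {alpha}.
Condition 2 (every backdoor path blocked by {alpha}):
  P1: open — no interior node is in the conditioning set.
{alpha} does not satisfy the backdoor criterion.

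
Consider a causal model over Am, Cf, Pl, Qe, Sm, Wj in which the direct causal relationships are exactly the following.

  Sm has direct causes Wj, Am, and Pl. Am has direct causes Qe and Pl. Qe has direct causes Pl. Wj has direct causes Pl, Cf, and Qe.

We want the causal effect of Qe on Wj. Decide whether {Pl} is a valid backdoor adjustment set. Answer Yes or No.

Backdoor paths from Qe to Wj (paths whose first edge points into Qe):
  P1: Qe <- Pl -> Am -> Sm <- Wj
  P2: Qe <- Pl -> Wj
  P3: Qe <- Pl -> Sm <- Wj
Condition 1 (no descendant of Qe in the set): holds — descendants of Qe are {Am, Sm, Wj}; none are in {Pl}.
Condition 2 (every backdoor path blocked by {Pl}):
  P1: blocked at fork node Pl ∈ conditioning set.
  P2: blocked at fork node Pl ∈ conditioning set.
  P3: blocked at fork node Pl ∈ conditioning set.
{Pl} satisfies the backdoor criterion.

Yes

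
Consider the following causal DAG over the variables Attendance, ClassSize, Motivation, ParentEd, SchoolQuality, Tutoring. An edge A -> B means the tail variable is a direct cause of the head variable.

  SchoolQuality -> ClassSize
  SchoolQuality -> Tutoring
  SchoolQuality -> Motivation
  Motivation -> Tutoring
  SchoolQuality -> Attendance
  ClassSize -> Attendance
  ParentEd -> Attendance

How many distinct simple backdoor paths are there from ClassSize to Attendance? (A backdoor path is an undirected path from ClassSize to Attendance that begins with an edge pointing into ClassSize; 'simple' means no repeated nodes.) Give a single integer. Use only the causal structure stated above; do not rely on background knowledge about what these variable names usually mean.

A backdoor path from ClassSize to Attendance is any simple undirected path whose first edge points into ClassSize (i.e. leaves ClassSize via a parent).
Parents of ClassSize: {SchoolQuality}.
Enumerating:
  P1: ClassSize <- SchoolQuality -> Attendance
That exhausts the simple backdoor paths. Count: 1.

1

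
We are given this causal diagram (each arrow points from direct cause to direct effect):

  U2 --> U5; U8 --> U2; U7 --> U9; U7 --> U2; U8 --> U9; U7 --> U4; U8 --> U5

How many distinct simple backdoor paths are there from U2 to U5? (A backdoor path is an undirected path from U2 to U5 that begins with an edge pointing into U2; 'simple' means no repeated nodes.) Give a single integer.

2

A backdoor path from U2 to U5 is any simple undirected path whose first edge points into U2 (i.e. leaves U2 via a parent).
Parents of U2: {U7, U8}.
Enumerating:
  P1: U2 <- U8 -> U5
  P2: U2 <- U7 -> U9 <- U8 -> U5
That exhausts the simple backdoor paths. Count: 2.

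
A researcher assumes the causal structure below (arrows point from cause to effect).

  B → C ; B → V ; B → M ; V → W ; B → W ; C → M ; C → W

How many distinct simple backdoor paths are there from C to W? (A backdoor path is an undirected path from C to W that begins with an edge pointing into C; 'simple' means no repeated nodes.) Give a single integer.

2

A backdoor path from C to W is any simple undirected path whose first edge points into C (i.e. leaves C via a parent).
Parents of C: {B}.
Enumerating:
  P1: C <- B -> V -> W
  P2: C <- B -> W
That exhausts the simple backdoor paths. Count: 2.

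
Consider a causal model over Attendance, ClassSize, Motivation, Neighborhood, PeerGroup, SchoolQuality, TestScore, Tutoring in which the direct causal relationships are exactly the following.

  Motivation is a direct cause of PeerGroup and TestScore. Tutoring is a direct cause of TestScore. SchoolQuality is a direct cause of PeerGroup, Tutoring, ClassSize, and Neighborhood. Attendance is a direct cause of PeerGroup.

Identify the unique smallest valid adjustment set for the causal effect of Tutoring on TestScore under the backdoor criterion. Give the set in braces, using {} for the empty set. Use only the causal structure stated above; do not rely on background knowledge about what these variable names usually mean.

Variables eligible for adjustment (non-descendants of Tutoring, excluding Tutoring and TestScore): {Attendance, ClassSize, Motivation, Neighborhood, PeerGroup, SchoolQuality}.
Backdoor paths from Tutoring to TestScore:
  P1: Tutoring <- SchoolQuality -> PeerGroup <- Motivation -> TestScore
Each backdoor path contains an unconditioned collider, so every path is already blocked with the empty conditioning set:
  P1: blocked at collider PeerGroup (neither it nor any descendant is in the conditioning set).
The empty set is therefore the unique smallest valid set.

{}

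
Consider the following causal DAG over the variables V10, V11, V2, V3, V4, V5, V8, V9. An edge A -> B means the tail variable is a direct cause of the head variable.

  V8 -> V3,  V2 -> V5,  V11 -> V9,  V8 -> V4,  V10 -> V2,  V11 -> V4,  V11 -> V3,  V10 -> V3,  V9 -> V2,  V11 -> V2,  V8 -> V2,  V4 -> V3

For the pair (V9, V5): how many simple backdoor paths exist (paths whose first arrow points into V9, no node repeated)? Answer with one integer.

A backdoor path from V9 to V5 is any simple undirected path whose first edge points into V9 (i.e. leaves V9 via a parent).
Parents of V9: {V11}.
Enumerating:
  P1: V9 <- V11 -> V2 -> V5
  P2: V9 <- V11 -> V4 <- V8 -> V2 -> V5
  P3: V9 <- V11 -> V4 <- V8 -> V3 <- V10 -> V2 -> V5
  P4: V9 <- V11 -> V4 -> V3 <- V10 -> V2 -> V5
  P5: V9 <- V11 -> V4 -> V3 <- V8 -> V2 -> V5
  P6: V9 <- V11 -> V3 <- V10 -> V2 -> V5
  P7: V9 <- V11 -> V3 <- V8 -> V2 -> V5
  P8: V9 <- V11 -> V3 <- V4 <- V8 -> V2 -> V5
That exhausts the simple backdoor paths. Count: 8.

8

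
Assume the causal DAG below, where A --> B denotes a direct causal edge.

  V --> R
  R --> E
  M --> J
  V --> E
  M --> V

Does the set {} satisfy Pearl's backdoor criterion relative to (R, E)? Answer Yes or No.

No

Backdoor paths from R to E (paths whose first edge points into R):
  P1: R <- V -> E
Condition 1 (no descendant of R in the set): holds — descendants of R are {E}; none are in {}.
Condition 2 (every backdoor path blocked by {}):
  P1: open — no interior node is in the conditioning set.
{} does not satisfy the backdoor criterion.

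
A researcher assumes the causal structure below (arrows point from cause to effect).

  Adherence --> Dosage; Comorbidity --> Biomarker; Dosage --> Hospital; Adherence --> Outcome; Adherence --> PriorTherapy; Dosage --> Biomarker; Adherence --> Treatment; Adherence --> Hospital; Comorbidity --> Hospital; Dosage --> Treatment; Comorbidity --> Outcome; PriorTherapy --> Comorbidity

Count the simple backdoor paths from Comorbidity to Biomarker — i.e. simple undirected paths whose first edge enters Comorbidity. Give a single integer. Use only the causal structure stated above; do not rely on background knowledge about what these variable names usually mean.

3

A backdoor path from Comorbidity to Biomarker is any simple undirected path whose first edge points into Comorbidity (i.e. leaves Comorbidity via a parent).
Parents of Comorbidity: {PriorTherapy}.
Enumerating:
  P1: Comorbidity <- PriorTherapy <- Adherence -> Dosage -> Biomarker
  P2: Comorbidity <- PriorTherapy <- Adherence -> Treatment <- Dosage -> Biomarker
  P3: Comorbidity <- PriorTherapy <- Adherence -> Hospital <- Dosage -> Biomarker
That exhausts the simple backdoor paths. Count: 3.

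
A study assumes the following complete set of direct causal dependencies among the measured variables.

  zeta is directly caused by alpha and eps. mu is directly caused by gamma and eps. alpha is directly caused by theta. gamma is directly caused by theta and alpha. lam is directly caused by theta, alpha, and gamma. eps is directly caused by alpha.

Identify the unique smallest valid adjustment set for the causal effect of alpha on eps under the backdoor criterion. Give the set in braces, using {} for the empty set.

{}

Variables eligible for adjustment (non-descendants of alpha, excluding alpha and eps): {theta}.
Backdoor paths from alpha to eps:
  P1: alpha <- theta -> gamma -> mu <- eps
  P2: alpha <- theta -> lam <- gamma -> mu <- eps
Each backdoor path contains an unconditioned collider, so every path is already blocked with the empty conditioning set:
  P1: blocked at collider mu (neither it nor any descendant is in the conditioning set).
  P2: blocked at collider lam (neither it nor any descendant is in the conditioning set).
The empty set is therefore the unique smallest valid set.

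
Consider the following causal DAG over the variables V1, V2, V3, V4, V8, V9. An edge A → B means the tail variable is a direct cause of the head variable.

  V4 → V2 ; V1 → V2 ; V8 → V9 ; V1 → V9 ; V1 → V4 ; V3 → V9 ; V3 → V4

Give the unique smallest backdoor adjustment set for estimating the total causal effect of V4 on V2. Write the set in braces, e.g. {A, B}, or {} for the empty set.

{V1}

Variables eligible for adjustment (non-descendants of V4, excluding V4 and V2): {V1, V3, V8, V9}.
Backdoor paths from V4 to V2:
  P1: V4 <- V1 -> V2
  P2: V4 <- V3 -> V9 <- V1 -> V2
The empty set is not sufficient: P1 (V4 <- V1 -> V2) has no collider blocking it and no conditioned non-collider, so it is open.
Try {V1}:
  P1: blocked at fork node V1 ∈ conditioning set.
  P2: blocked at collider V9 (neither it nor any descendant is in the conditioning set).
{V1} contains no descendant of V4 and blocks every backdoor path.
No other singleton works — e.g. {V8} leaves P1 open — so {V1} is the unique smallest valid adjustment set.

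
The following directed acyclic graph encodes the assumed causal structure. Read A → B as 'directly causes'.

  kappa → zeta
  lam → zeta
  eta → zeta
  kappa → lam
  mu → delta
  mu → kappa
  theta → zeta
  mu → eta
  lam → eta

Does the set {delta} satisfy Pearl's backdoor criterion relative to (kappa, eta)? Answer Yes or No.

No

Backdoor paths from kappa to eta (paths whose first edge points into kappa):
  P1: kappa <- mu -> eta
Condition 1 (no descendant of kappa in the set): holds — descendants of kappa are {eta, lam, zeta}; none are in {delta}.
Condition 2 (every backdoor path blocked by {delta}):
  P1: open — no interior node is in the conditioning set.
{delta} does not satisfy the backdoor criterion.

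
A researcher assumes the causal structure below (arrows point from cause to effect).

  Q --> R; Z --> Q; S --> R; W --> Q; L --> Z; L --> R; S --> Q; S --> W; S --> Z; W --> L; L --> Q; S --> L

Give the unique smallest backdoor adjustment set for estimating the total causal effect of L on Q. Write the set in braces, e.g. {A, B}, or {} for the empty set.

{S, W}

Variables eligible for adjustment (non-descendants of L, excluding L and Q): {S, W}.
Backdoor paths from L to Q:
  P1: L <- S -> W -> Q
  P2: L <- S -> Z -> Q
  P3: L <- S -> Q
  P4: L <- S -> R <- Q
  P5: L <- W <- S -> Z -> Q
  P6: L <- W <- S -> Q
  P7: L <- W <- S -> R <- Q
  P8: L <- W -> Q
The empty set is not sufficient: P1 (L <- S -> W -> Q) has no collider blocking it and no conditioned non-collider, so it is open.
Try {S, W}:
  P1: blocked at fork node S ∈ conditioning set.
  P2: blocked at fork node S ∈ conditioning set.
  P3: blocked at fork node S ∈ conditioning set.
  P4: blocked at fork node S ∈ conditioning set.
  P5: blocked at chain node W ∈ conditioning set.
  P6: blocked at chain node W ∈ conditioning set.
  P7: blocked at chain node W ∈ conditioning set.
  P8: blocked at fork node W ∈ conditioning set.
{S, W} contains no descendant of L and blocks every backdoor path.
Every element of {S, W} is needed (dropping S leaves P2 open; dropping W leaves P8 open), so no proper subset is valid.
Among all size-2 subsets of the eligible variables, only {S, W} blocks every backdoor path, so it is the unique smallest valid adjustment set.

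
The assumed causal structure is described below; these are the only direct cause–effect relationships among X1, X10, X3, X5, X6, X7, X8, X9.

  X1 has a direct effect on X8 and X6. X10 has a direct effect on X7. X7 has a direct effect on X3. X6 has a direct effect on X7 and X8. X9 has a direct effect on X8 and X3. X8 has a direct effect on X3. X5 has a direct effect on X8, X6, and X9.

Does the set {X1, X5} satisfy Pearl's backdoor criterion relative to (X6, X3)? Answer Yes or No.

Yes

Backdoor paths from X6 to X3 (paths whose first edge points into X6):
  P1: X6 <- X5 -> X9 -> X8 -> X3
  P2: X6 <- X5 -> X9 -> X3
  P3: X6 <- X5 -> X8 <- X9 -> X3
  P4: X6 <- X5 -> X8 -> X3
  P5: X6 <- X1 -> X8 <- X5 -> X9 -> X3
  P6: X6 <- X1 -> X8 <- X9 -> X3
  P7: X6 <- X1 -> X8 -> X3
Condition 1 (no descendant of X6 in the set): holds — descendants of X6 are {X3, X7, X8}; none are in {X1, X5}.
Condition 2 (every backdoor path blocked by {X1, X5}):
  P1: blocked at fork node X5 ∈ conditioning set.
  P2: blocked at fork node X5 ∈ conditioning set.
  P3: blocked at fork node X5 ∈ conditioning set.
  P4: blocked at fork node X5 ∈ conditioning set.
  P5: blocked at fork node X1 ∈ conditioning set.
  P6: blocked at fork node X1 ∈ conditioning set.
  P7: blocked at fork node X1 ∈ conditioning set.
{X1, X5} satisfies the backdoor criterion.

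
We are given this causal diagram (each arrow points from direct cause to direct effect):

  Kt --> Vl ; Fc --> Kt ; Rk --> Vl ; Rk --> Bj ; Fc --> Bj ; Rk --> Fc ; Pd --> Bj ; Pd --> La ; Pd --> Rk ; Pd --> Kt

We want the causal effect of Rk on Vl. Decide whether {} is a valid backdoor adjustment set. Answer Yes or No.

Backdoor paths from Rk to Vl (paths whose first edge points into Rk):
  P1: Rk <- Pd -> Kt -> Vl
  P2: Rk <- Pd -> Bj <- Fc -> Kt -> Vl
Condition 1 (no descendant of Rk in the set): holds — descendants of Rk are {Bj, Fc, Kt, Vl}; none are in {}.
Condition 2 (every backdoor path blocked by {}):
  P1: open — no interior node is in the conditioning set.
  P2: blocked at collider Bj (neither it nor any descendant is in the conditioning set).
{} does not satisfy the backdoor criterion.

No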